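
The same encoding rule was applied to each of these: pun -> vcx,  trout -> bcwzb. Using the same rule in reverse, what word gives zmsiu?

The output letters match the input read backwards, each shifted +8: pun reversed is nup. Two steps: reverse the string, then apply a Caesar shift of +8.
Decoding zmsiu: shift back: z−8=r, m−8=e, s−8=k, i−8=a, u−8=m → rekam; then reverse → maker.

maker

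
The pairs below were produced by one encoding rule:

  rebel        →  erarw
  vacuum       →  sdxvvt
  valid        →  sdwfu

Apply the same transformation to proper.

r(17)→e(4) and e(4)→r(17) fit y≡23x+3 (mod 26); the inverse of 23 mod 26 is 17. Treating letters as 0–25, the rule is x ↦ 23x + 3 (mod 26).
On proper: p(15)→23·15+3≡10=k; r(17)→23·17+3≡4=e; o(14)→23·14+3≡13=n; p(15)→23·15+3≡10=k; e(4)→23·4+3≡17=r; r(17)→23·17+3≡4=e (all mod 26).

kenkre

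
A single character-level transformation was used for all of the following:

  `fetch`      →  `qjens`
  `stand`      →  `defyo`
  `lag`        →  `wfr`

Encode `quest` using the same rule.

The shift depends on letter class: consonant f→q is +11, but vowel e→j is +5. Vowels shift forward by 5 and consonants shift forward by 11.
On quest: q(cons)+11=b, u(vowel)+5=z, e(vowel)+5=j, s(cons)+11=d, t(cons)+11=e.

bzjde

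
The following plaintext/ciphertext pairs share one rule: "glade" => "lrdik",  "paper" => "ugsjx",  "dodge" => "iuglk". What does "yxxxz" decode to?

Shifts by position in glade: pos 0: g→l (+5), pos 1: l→r (+6), pos 2: a→d (+3), pos 3: d→i (+5), pos 4: e→k (+6) — repeating every 3. A repeating key of period 3 is used — shifts +5, +6, +3 over and over.
Undoing it on yxxxz: y−5=t, x−6=r, x−3=u, x−5=s, z−6=t.

trust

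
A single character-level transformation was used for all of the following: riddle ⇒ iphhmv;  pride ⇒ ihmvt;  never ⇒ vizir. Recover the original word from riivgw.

screen

Two steps: reverse the string, then apply a Caesar shift of +4.
Decoding riivgw: shift back: r−4=n, i−4=e, i−4=e, v−4=r, g−4=c, w−4=s → neercs; then reverse → screen.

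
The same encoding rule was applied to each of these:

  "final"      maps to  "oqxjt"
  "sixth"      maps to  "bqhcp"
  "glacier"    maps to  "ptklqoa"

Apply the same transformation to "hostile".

Shifts by position in final: pos 0: f→o (+9), pos 1: i→q (+8), pos 2: n→x (+10), pos 3: a→j (+9), pos 4: l→t (+8) — repeating every 3. A repeating key of period 3 is used — shifts +9, +8, +10 over and over.
For hostile: h+9=q, o+8=w, s+10=c, t+9=c, i+8=q, l+10=v, e+9=n.

qwccqvn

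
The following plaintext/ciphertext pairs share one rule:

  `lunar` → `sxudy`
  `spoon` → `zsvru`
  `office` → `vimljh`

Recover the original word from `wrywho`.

Shifts by position in lunar: pos 0: l→s (+7), pos 1: u→x (+3), pos 2: n→u (+7), pos 3: a→d (+3) — repeating every 2. A repeating key of period 2 is used — shifts +7, +3 over and over.
Decoding wrywho: w−7=p, r−3=o, y−7=r, w−3=t, h−7=a, o−3=l.

portal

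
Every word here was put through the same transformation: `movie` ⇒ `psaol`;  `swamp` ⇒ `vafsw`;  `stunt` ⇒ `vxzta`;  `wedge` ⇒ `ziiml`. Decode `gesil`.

dance

In movie: m→p is +3, o→s is +4, v→a is +5, i→o is +6 — the shift increases by 1 each position. Each letter shifts forward by (position + 3), i.e. 3, 4, 5, … — the shift grows by one for each successive letter.
Reversing it on gesil: g−3=d, e−4=a, s−5=n, i−6=c, l−7=e.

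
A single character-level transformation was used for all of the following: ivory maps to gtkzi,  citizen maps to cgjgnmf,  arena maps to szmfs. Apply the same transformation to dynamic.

hifsagc

Each letter's alphabet position (a=0..z=25) is mapped through 5·x+18 mod 26 — an affine cipher.
Applying it to dynamic: d(3)→5·3+18≡7=h; y(24)→5·24+18≡8=i; n(13)→5·13+18≡5=f; a(0)→5·0+18≡18=s; m(12)→5·12+18≡0=a; i(8)→5·8+18≡6=g; c(2)→5·2+18≡2=c (all mod 26).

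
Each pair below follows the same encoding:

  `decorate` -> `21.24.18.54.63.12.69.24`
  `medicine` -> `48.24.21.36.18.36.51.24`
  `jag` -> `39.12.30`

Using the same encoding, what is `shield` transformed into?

d(#4)→21 and e(#5)→24: differences scale by 3, so n = 3·pos + 9. The formula is n = 3×(alphabet index, a=1) + 9.
On shield: s=19→66, h=8→33, i=9→36, e=5→24, l=12→45, d=4→21.

66.33.36.24.45.21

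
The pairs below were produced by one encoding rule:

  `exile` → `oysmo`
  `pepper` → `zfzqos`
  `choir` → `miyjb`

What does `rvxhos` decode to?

Shifts by position in exile: pos 0: e→o (+10), pos 1: x→y (+1), pos 2: i→s (+10), pos 3: l→m (+1) — repeating every 2. It's a Vigenère-style cipher with numeric key [10,1]: position i shifts by key[i mod 2].
Decoding rvxhos: r−10=h, v−1=u, x−10=n, h−1=g, o−10=e, s−1=r.

hunger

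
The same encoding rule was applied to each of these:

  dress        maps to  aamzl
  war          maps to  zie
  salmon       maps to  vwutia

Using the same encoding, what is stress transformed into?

aamzba

The output letters match the input read backwards, each shifted +8: dress reversed is sserd. Two steps: reverse the string, then apply a Caesar shift of +8.
For stress: reverse → sserts; then shift: s+8=a, s+8=a, e+8=m, r+8=z, t+8=b, s+8=a.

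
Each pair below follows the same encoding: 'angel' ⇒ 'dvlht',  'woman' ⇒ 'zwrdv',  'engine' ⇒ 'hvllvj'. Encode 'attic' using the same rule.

dbylk

Shifts by position in angel: pos 0: a→d (+3), pos 1: n→v (+8), pos 2: g→l (+5), pos 3: e→h (+3), pos 4: l→t (+8) — repeating every 3. It's a Vigenère-style cipher with numeric key [3,8,5]: position i shifts by key[i mod 3].
Applying it to attic: a+3=d, t+8=b, t+5=y, i+3=l, c+8=k.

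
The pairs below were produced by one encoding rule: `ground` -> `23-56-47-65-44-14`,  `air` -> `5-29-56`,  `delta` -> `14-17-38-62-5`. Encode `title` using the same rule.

g(#7)→23 and r(#18)→56: differences scale by 3, so n = 3·pos + 2. The formula is n = 3×(alphabet index, a=1) + 2.
Applying it to title: t=20→62, i=9→29, t=20→62, l=12→38, e=5→17.

62-29-62-38-17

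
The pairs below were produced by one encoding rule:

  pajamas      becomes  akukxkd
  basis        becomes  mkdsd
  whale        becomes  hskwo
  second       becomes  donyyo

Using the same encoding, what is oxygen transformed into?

yijroy

The shift depends on letter class: consonant p→a is +11, but vowel a→k is +10. Two shifts are in play — +10 for a/e/i/o/u, +11 for every other letter.
On oxygen: o(vowel)+10=y, x(cons)+11=i, y(cons)+11=j, g(cons)+11=r, e(vowel)+10=o, n(cons)+11=y.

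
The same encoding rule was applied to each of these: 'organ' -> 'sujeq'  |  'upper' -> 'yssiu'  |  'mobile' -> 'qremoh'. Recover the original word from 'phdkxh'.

league

Shifts by position in organ: pos 0: o→s (+4), pos 1: r→u (+3), pos 2: g→j (+3), pos 3: a→e (+4), pos 4: n→q (+3) — repeating every 3. The shifts repeat in a cycle of length 3: positions 0,1,… shift by +4, +3, +3, then the pattern repeats.
Undoing it on phdkxh: p−4=l, h−3=e, d−3=a, k−4=g, x−3=u, h−3=e.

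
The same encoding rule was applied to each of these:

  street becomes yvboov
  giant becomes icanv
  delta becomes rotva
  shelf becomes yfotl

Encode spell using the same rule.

yhott

This is an affine cipher: with a=0,…,z=25, each position x becomes (23x+0) mod 26.
For spell: s(18)→23·18+0≡24=y; p(15)→23·15+0≡7=h; e(4)→23·4+0≡14=o; l(11)→23·11+0≡19=t; l(11)→23·11+0≡19=t (all mod 26).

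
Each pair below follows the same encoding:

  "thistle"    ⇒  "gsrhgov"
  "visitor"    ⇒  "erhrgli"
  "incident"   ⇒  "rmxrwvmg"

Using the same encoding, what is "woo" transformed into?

dll

Each pair mirrors across the alphabet (t↔g, h↔s, i↔r): positions sum to 25. Letters are reflected about the middle of the alphabet (position → 25−position): Atbash.
Applying it to woo: w↔d, o↔l, o↔l.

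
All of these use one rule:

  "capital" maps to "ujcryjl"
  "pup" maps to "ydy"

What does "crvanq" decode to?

The output letters match the input read backwards, each shifted +9: capital reversed is latipac. Read the word backwards and shift each letter +9.
Reversing it on crvanq: shift back: c−9=t, r−9=i, v−9=m, a−9=r, n−9=e, q−9=h → timreh; then reverse → hermit.

hermit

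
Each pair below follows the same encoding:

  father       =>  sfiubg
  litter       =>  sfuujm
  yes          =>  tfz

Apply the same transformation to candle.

fmeobd

The output letters match the input read backwards, each shifted +1: father reversed is rehtaf. The word is reversed, then every letter is shifted forward by 1.
For candle: reverse → eldnac; then shift: e+1=f, l+1=m, d+1=e, n+1=o, a+1=b, c+1=d.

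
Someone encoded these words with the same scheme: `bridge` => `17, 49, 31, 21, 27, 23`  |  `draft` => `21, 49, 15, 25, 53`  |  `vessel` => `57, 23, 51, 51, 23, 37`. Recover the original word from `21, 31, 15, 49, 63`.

b(#2)→17 and r(#18)→49: differences scale by 2, so n = 2·pos + 13. The formula is n = 2×(alphabet index, a=1) + 13.
Reversing it on 21, 31, 15, 49, 63: 21→(21−13)÷2=4=d, 31→(31−13)÷2=9=i, 15→(15−13)÷2=1=a, 49→(49−13)÷2=18=r, 63→(63−13)÷2=25=y.

diary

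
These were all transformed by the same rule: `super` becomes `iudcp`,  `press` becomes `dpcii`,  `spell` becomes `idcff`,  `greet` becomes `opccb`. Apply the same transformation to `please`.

dfceic

s(18)→i(8) and u(20)→u(20) fit y≡19x+4 (mod 26); the inverse of 19 mod 26 is 11. Each letter's alphabet position (a=0..z=25) is mapped through 19·x+4 mod 26 — an affine cipher.
On please: p(15)→19·15+4≡3=d; l(11)→19·11+4≡5=f; e(4)→19·4+4≡2=c; a(0)→19·0+4≡4=e; s(18)→19·18+4≡8=i; e(4)→19·4+4≡2=c (all mod 26).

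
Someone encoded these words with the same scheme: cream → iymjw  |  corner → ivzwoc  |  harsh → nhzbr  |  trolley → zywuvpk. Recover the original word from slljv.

medal

In cream: c→i is +6, r→y is +7, e→m is +8, a→j is +9 — the shift increases by 1 each position. Each letter shifts forward by (position + 6), i.e. 6, 7, 8, … — the shift grows by one for each successive letter.
Decoding slljv: s−6=m, l−7=e, l−8=d, j−9=a, v−10=l.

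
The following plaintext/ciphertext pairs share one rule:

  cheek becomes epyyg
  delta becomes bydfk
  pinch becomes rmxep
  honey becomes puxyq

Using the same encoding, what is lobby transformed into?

c(2)→e(4) and h(7)→p(15) fit y≡23x+10 (mod 26); the inverse of 23 mod 26 is 17. Each letter's alphabet position (a=0..z=25) is mapped through 23·x+10 mod 26 — an affine cipher.
For lobby: l(11)→23·11+10≡3=d; o(14)→23·14+10≡20=u; b(1)→23·1+10≡7=h; b(1)→23·1+10≡7=h; y(24)→23·24+10≡16=q (all mod 26).

duhhq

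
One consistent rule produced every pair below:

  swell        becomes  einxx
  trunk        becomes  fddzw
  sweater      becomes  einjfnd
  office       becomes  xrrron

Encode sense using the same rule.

Vowels shift forward by 9 and consonants shift forward by 12.
On sense: s(cons)+12=e, e(vowel)+9=n, n(cons)+12=z, s(cons)+12=e, e(vowel)+9=n.

enzen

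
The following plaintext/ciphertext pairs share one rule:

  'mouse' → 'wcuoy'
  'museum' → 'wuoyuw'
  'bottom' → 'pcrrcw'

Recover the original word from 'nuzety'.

jungle

m(12)→w(22) and o(14)→c(2) fit y≡3x+12 (mod 26); the inverse of 3 mod 26 is 9. This is an affine cipher: with a=0,…,z=25, each position x becomes (3x+12) mod 26.
Decoding nuzety: n(13)→9·(13−12)≡9=j; u(20)→9·(20−12)≡20=u; z(25)→9·(25−12)≡13=n; e(4)→9·(4−12)≡6=g; t(19)→9·(19−12)≡11=l; y(24)→9·(24−12)≡4=e (all mod 26).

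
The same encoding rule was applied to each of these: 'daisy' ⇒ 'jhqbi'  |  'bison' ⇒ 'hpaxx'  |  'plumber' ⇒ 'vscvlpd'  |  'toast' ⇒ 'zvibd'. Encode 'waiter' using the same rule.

In daisy: d→j is +6, a→h is +7, i→q is +8, s→b is +9 — the shift increases by 1 each position. Letter i (0-indexed) is shifted by i+6, so successive shifts are 6, 7, 8, ….
For waiter: w+6=c, a+7=h, i+8=q, t+9=c, e+10=o, r+11=c.

chqcoc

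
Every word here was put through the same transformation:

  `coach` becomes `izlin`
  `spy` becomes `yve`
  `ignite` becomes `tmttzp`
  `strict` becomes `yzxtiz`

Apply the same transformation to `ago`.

lmz

The shift depends on letter class: consonant c→i is +6, but vowel o→z is +11. Vowels shift forward by 11 and consonants shift forward by 6.
For ago: a(vowel)+11=l, g(cons)+6=m, o(vowel)+11=z.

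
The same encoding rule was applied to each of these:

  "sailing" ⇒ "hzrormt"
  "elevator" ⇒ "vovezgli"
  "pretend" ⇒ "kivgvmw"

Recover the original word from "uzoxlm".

falcon

Each pair mirrors across the alphabet (s↔h, a↔z, i↔r): positions sum to 25. This is the alphabet-reversal cipher (Atbash): a becomes z, b becomes y, etc.
Decoding uzoxlm: u↔f, z↔a, o↔l, x↔c, l↔o, m↔n.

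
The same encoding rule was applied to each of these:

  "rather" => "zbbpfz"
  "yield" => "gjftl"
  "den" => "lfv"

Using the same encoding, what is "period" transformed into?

xfzjpl

The shift depends on letter class: consonant r→z is +8, but vowel a→b is +1. Vowels shift forward by 1 and consonants shift forward by 8.
Applying it to period: p(cons)+8=x, e(vowel)+1=f, r(cons)+8=z, i(vowel)+1=j, o(vowel)+1=p, d(cons)+8=l.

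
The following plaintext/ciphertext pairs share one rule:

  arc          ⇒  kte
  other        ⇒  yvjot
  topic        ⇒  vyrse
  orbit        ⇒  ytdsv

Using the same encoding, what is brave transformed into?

dtkxo

The shift depends on letter class: consonant r→t is +2, but vowel a→k is +10. Vowels shift forward by 10 and consonants shift forward by 2.
Applying it to brave: b(cons)+2=d, r(cons)+2=t, a(vowel)+10=k, v(cons)+2=x, e(vowel)+10=o.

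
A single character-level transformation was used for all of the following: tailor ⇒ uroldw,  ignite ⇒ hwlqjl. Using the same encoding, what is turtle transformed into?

howuxw

The output letters match the input read backwards, each shifted +3: tailor reversed is roliat. The word is reversed, then every letter is shifted forward by 3.
For turtle: reverse → eltrut; then shift: e+3=h, l+3=o, t+3=w, r+3=u, u+3=x, t+3=w.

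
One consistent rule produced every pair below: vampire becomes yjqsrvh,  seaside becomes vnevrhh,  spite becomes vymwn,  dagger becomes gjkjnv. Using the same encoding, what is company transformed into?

Shifts by position in vampire: pos 0: v→y (+3), pos 1: a→j (+9), pos 2: m→q (+4), pos 3: p→s (+3), pos 4: i→r (+9), pos 5: r→v (+4) — repeating every 3. The shifts repeat in a cycle of length 3: positions 0,1,… shift by +3, +9, +4, then the pattern repeats.
Applying it to company: c+3=f, o+9=x, m+4=q, p+3=s, a+9=j, n+4=r, y+3=b.

fxqsjrb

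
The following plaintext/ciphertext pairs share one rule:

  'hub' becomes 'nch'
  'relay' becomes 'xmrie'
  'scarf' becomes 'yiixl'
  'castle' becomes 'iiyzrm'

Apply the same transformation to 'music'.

The shift depends on letter class: consonant h→n is +6, but vowel u→c is +8. Vowels shift forward by 8 and consonants shift forward by 6.
Applying it to music: m(cons)+6=s, u(vowel)+8=c, s(cons)+6=y, i(vowel)+8=q, c(cons)+6=i.

scyqi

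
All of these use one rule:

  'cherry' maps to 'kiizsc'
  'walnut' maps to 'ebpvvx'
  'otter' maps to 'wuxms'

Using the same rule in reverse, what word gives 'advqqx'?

Shifts by position in cherry: pos 0: c→k (+8), pos 1: h→i (+1), pos 2: e→i (+4), pos 3: r→z (+8), pos 4: r→s (+1), pos 5: y→c (+4) — repeating every 3. The shifts repeat in a cycle of length 3: positions 0,1,… shift by +8, +1, +4, then the pattern repeats.
Decoding advqqx: a−8=s, d−1=c, v−4=r, q−8=i, q−1=p, x−4=t.

script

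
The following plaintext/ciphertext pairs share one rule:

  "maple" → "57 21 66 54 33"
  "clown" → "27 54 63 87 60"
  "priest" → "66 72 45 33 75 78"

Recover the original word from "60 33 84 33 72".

m(#13)→57 and a(#1)→21: differences scale by 3, so n = 3·pos + 18. With a=1..z=26, the number is 3·pos + 18.
Reversing it on 60 33 84 33 72: 60→(60−18)÷3=14=n, 33→(33−18)÷3=5=e, 84→(84−18)÷3=22=v, 33→(33−18)÷3=5=e, 72→(72−18)÷3=18=r.

never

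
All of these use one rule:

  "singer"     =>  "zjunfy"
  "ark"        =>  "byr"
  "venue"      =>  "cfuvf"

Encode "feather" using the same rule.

The shift depends on letter class: consonant s→z is +7, but vowel i→j is +1. The rule splits by letter class: vowels +1, consonants +7.
For feather: f(cons)+7=m, e(vowel)+1=f, a(vowel)+1=b, t(cons)+7=a, h(cons)+7=o, e(vowel)+1=f, r(cons)+7=y.

mfbaofy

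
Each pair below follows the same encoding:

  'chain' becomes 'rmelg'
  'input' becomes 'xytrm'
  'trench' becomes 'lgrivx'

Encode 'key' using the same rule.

cio

Two steps: reverse the string, then apply a Caesar shift of +4.
Applying it to key: reverse → yek; then shift: y+4=c, e+4=i, k+4=o.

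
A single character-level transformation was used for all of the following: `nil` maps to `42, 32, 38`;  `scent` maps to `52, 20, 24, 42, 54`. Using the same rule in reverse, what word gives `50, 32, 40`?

n(#14)→42 and i(#9)→32: differences scale by 2, so n = 2·pos + 14. Each letter becomes 2×(its alphabet position, a=1..z=26) + 14.
Reversing it on 50, 32, 40: 50→(50−14)÷2=18=r, 32→(32−14)÷2=9=i, 40→(40−14)÷2=13=m.

rim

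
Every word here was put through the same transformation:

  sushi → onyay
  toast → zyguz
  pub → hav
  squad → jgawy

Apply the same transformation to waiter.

The output letters match the input read backwards, each shifted +6: sushi reversed is ihsus. Two steps: reverse the string, then apply a Caesar shift of +6.
For waiter: reverse → retiaw; then shift: r+6=x, e+6=k, t+6=z, i+6=o, a+6=g, w+6=c.

xkzogc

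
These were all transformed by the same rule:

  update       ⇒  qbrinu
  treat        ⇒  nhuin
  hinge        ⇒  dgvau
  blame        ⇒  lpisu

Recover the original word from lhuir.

bread

This is an affine cipher: with a=0,…,z=25, each position x becomes (3x+8) mod 26.
Reversing it on lhuir: l(11)→9·(11−8)≡1=b; h(7)→9·(7−8)≡17=r; u(20)→9·(20−8)≡4=e; i(8)→9·(8−8)≡0=a; r(17)→9·(17−8)≡3=d (all mod 26).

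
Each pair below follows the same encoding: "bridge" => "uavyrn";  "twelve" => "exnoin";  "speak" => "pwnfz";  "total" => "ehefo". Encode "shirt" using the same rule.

pgvae

b(1)→u(20) and r(17)→a(0) fit y≡15x+5 (mod 26); the inverse of 15 mod 26 is 7. Treating letters as 0–25, the rule is x ↦ 15x + 5 (mod 26).
Applying it to shirt: s(18)→15·18+5≡15=p; h(7)→15·7+5≡6=g; i(8)→15·8+5≡21=v; r(17)→15·17+5≡0=a; t(19)→15·19+5≡4=e (all mod 26).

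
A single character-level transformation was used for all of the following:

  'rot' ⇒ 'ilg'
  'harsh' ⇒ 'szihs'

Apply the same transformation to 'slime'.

Each pair mirrors across the alphabet (r↔i, o↔l, t↔g): positions sum to 25. Each letter is replaced by its mirror in the alphabet: a↔z, b↔y, c↔x, and so on (the Atbash cipher).
On slime: s↔h, l↔o, i↔r, m↔n, e↔v.

hornv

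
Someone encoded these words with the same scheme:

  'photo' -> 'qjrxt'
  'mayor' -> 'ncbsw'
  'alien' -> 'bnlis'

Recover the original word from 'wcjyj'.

vague

In photo: p→q is +1, h→j is +2, o→r is +3, t→x is +4 — the shift increases by 1 each position. Each letter shifts forward by (position + 1), i.e. 1, 2, 3, … — the shift grows by one for each successive letter.
Reversing it on wcjyj: w−1=v, c−2=a, j−3=g, y−4=u, j−5=e.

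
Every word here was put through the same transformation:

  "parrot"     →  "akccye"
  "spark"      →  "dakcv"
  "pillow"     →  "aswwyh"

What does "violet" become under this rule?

The shift depends on letter class: consonant p→a is +11, but vowel a→k is +10. The rule splits by letter class: vowels +10, consonants +11.
Applying it to violet: v(cons)+11=g, i(vowel)+10=s, o(vowel)+10=y, l(cons)+11=w, e(vowel)+10=o, t(cons)+11=e.

gsywoe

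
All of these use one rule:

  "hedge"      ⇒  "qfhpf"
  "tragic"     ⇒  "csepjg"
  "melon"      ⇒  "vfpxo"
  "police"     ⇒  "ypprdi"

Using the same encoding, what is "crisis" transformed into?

Shifts by position in hedge: pos 0: h→q (+9), pos 1: e→f (+1), pos 2: d→h (+4), pos 3: g→p (+9), pos 4: e→f (+1) — repeating every 3. The shifts repeat in a cycle of length 3: positions 0,1,… shift by +9, +1, +4, then the pattern repeats.
On crisis: c+9=l, r+1=s, i+4=m, s+9=b, i+1=j, s+4=w.

lsmbjw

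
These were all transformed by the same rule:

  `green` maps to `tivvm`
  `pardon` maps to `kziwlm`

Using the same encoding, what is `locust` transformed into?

Each pair mirrors across the alphabet (g↔t, r↔i, e↔v): positions sum to 25. This is the alphabet-reversal cipher (Atbash): a becomes z, b becomes y, etc.
On locust: l↔o, o↔l, c↔x, u↔f, s↔h, t↔g.

olxfhg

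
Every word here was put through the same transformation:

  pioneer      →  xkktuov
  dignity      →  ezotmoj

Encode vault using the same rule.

Read the word backwards and shift each letter +6.
For vault: reverse → tluav; then shift: t+6=z, l+6=r, u+6=a, a+6=g, v+6=b.

zragb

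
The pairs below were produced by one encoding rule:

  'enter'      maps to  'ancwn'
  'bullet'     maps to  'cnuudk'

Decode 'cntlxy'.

The output letters match the input read backwards, each shifted +9: enter reversed is retne. The word is reversed, then every letter is shifted forward by 9.
Undoing it on cntlxy: shift back: c−9=t, n−9=e, t−9=k, l−9=c, x−9=o, y−9=p → tekcop; then reverse → pocket.

pocket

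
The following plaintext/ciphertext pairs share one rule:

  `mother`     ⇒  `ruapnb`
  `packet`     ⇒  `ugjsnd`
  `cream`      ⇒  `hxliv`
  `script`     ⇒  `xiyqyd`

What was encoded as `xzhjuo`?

stable

Each letter shifts forward by (position + 5), i.e. 5, 6, 7, … — the shift grows by one for each successive letter.
Decoding xzhjuo: x−5=s, z−6=t, h−7=a, j−8=b, u−9=l, o−10=e.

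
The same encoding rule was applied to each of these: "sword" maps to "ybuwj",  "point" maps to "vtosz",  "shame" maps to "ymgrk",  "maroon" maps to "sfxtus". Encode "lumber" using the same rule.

rzsgkw

Shifts by position in sword: pos 0: s→y (+6), pos 1: w→b (+5), pos 2: o→u (+6), pos 3: r→w (+5) — repeating every 2. It's a Vigenère-style cipher with numeric key [6,5]: position i shifts by key[i mod 2].
Applying it to lumber: l+6=r, u+5=z, m+6=s, b+5=g, e+6=k, r+5=w.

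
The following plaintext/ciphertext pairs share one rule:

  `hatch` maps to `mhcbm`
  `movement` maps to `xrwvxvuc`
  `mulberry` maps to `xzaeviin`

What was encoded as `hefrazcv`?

absolute

Each letter's alphabet position (a=0..z=25) is mapped through 23·x+7 mod 26 — an affine cipher.
Reversing it on hefrazcv: h(7)→17·(7−7)≡0=a; e(4)→17·(4−7)≡1=b; f(5)→17·(5−7)≡18=s; r(17)→17·(17−7)≡14=o; a(0)→17·(0−7)≡11=l; z(25)→17·(25−7)≡20=u; c(2)→17·(2−7)≡19=t; v(21)→17·(21−7)≡4=e (all mod 26).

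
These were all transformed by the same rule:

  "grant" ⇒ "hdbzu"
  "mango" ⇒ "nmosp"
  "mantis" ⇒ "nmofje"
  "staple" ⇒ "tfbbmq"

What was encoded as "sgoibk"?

runway

Shifts by position in grant: pos 0: g→h (+1), pos 1: r→d (+12), pos 2: a→b (+1), pos 3: n→z (+12) — repeating every 2. The shifts repeat in a cycle of length 2: positions 0,1,… shift by +1, +12, then the pattern repeats.
Reversing it on sgoibk: s−1=r, g−12=u, o−1=n, i−12=w, b−1=a, k−12=y.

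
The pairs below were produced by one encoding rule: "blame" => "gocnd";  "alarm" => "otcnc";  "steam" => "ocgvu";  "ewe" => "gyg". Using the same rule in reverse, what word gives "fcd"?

bad

The output letters match the input read backwards, each shifted +2: blame reversed is emalb. Two steps: reverse the string, then apply a Caesar shift of +2.
Undoing it on fcd: shift back: f−2=d, c−2=a, d−2=b → dab; then reverse → bad.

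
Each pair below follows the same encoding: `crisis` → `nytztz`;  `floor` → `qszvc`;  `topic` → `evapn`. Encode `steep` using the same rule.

Shifts by position in crisis: pos 0: c→n (+11), pos 1: r→y (+7), pos 2: i→t (+11), pos 3: s→z (+7) — repeating every 2. A repeating key of period 2 is used — shifts +11, +7 over and over.
For steep: s+11=d, t+7=a, e+11=p, e+7=l, p+11=a.

dapla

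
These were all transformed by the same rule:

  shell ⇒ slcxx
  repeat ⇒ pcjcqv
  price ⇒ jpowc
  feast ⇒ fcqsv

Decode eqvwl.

watch

s(18)→s(18) and h(7)→l(11) fit y≡3x+16 (mod 26); the inverse of 3 mod 26 is 9. Each letter's alphabet position (a=0..z=25) is mapped through 3·x+16 mod 26 — an affine cipher.
Undoing it on eqvwl: e(4)→9·(4−16)≡22=w; q(16)→9·(16−16)≡0=a; v(21)→9·(21−16)≡19=t; w(22)→9·(22−16)≡2=c; l(11)→9·(11−16)≡7=h (all mod 26).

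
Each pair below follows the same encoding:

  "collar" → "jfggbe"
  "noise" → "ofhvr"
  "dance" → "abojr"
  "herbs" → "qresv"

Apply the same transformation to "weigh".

lrhzq

c(2)→j(9) and o(14)→f(5) fit y≡17x+1 (mod 26); the inverse of 17 mod 26 is 23. This is an affine cipher: with a=0,…,z=25, each position x becomes (17x+1) mod 26.
For weigh: w(22)→17·22+1≡11=l; e(4)→17·4+1≡17=r; i(8)→17·8+1≡7=h; g(6)→17·6+1≡25=z; h(7)→17·7+1≡16=q (all mod 26).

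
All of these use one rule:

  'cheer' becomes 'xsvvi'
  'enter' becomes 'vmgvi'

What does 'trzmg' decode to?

Each pair mirrors across the alphabet (c↔x, h↔s, e↔v): positions sum to 25. Letters are reflected about the middle of the alphabet (position → 25−position): Atbash.
Undoing it on trzmg: t↔g, r↔i, z↔a, m↔n, g↔t.

giant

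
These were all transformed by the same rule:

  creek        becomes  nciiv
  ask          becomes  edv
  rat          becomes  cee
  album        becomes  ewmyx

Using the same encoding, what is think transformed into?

The shift depends on letter class: consonant c→n is +11, but vowel e→i is +4. The rule splits by letter class: vowels +4, consonants +11.
Applying it to think: t(cons)+11=e, h(cons)+11=s, i(vowel)+4=m, n(cons)+11=y, k(cons)+11=v.

esmyv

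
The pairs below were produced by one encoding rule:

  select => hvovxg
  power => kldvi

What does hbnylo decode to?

symbol

This is the alphabet-reversal cipher (Atbash): a becomes z, b becomes y, etc.
Reversing it on hbnylo: h↔s, b↔y, n↔m, y↔b, l↔o, o↔l.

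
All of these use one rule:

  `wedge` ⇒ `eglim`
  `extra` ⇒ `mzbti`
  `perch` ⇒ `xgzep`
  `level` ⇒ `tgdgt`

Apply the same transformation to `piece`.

Shifts by position in wedge: pos 0: w→e (+8), pos 1: e→g (+2), pos 2: d→l (+8), pos 3: g→i (+2) — repeating every 2. It's a Vigenère-style cipher with numeric key [8,2]: position i shifts by key[i mod 2].
Applying it to piece: p+8=x, i+2=k, e+8=m, c+2=e, e+8=m.

xkmem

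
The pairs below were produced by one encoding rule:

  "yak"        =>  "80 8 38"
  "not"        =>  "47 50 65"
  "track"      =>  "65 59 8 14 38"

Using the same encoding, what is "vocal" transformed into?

y(#25)→80 and a(#1)→8: differences scale by 3, so n = 3·pos + 5. Each letter becomes 3×(its alphabet position, a=1..z=26) + 5.
For vocal: v=22→71, o=15→50, c=3→14, a=1→8, l=12→41.

71 50 14 8 41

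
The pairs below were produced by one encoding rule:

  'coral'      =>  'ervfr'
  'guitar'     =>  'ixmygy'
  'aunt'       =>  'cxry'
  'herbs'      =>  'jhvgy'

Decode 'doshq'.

block

Letter i (0-indexed) is shifted by i+2, so successive shifts are 2, 3, 4, ….
Reversing it on doshq: d−2=b, o−3=l, s−4=o, h−5=c, q−6=k.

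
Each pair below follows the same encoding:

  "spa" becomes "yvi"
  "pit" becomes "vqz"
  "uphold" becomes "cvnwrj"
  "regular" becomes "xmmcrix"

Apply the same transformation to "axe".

The shift depends on letter class: consonant s→y is +6, but vowel a→i is +8. The rule splits by letter class: vowels +8, consonants +6.
For axe: a(vowel)+8=i, x(cons)+6=d, e(vowel)+8=m.

idm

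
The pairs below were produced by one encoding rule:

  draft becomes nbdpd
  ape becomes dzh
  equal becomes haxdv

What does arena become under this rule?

dbhxd

Two shifts are in play — +3 for a/e/i/o/u, +10 for every other letter.
On arena: a(vowel)+3=d, r(cons)+10=b, e(vowel)+3=h, n(cons)+10=x, a(vowel)+3=d.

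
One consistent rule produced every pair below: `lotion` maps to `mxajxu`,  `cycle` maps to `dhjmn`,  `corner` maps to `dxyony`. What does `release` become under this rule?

snsfjzf

Shifts by position in lotion: pos 0: l→m (+1), pos 1: o→x (+9), pos 2: t→a (+7), pos 3: i→j (+1), pos 4: o→x (+9), pos 5: n→u (+7) — repeating every 3. It's a Vigenère-style cipher with numeric key [1,9,7]: position i shifts by key[i mod 3].
On release: r+1=s, e+9=n, l+7=s, e+1=f, a+9=j, s+7=z, e+1=f.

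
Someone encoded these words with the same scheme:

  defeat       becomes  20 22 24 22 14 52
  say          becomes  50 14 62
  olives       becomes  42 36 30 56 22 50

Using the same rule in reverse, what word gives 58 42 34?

d(#4)→20 and e(#5)→22: differences scale by 2, so n = 2·pos + 12. Each letter becomes 2×(its alphabet position, a=1..z=26) + 12.
Reversing it on 58 42 34: 58→(58−12)÷2=23=w, 42→(42−12)÷2=15=o, 34→(34−12)÷2=11=k.

wok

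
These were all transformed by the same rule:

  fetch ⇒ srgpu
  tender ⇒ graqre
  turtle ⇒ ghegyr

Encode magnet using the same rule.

Compare letters: f→s is +13, e→r is +13, t→g is +13 — a constant shift. This is a Caesar cipher with shift 13.
On magnet: m+13=z, a+13=n, g+13=t, n+13=a, e+13=r, t+13=g.

zntarg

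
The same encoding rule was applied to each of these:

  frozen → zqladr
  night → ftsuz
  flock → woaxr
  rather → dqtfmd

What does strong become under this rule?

szadfe

Read the word backwards and shift each letter +12.
On strong: reverse → gnorts; then shift: g+12=s, n+12=z, o+12=a, r+12=d, t+12=f, s+12=e.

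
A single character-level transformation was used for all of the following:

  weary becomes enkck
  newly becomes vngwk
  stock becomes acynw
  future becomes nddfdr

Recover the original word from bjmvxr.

tackle

Letter i (0-indexed) is shifted by i+8, so successive shifts are 8, 9, 10, ….
Decoding bjmvxr: b−8=t, j−9=a, m−10=c, v−11=k, x−12=l, r−13=e.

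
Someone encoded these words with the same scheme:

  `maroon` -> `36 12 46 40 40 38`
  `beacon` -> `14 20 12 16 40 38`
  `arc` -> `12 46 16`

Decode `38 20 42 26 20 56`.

The formula is n = 2×(alphabet index, a=1) + 10.
Undoing it on 38 20 42 26 20 56: 38→(38−10)÷2=14=n, 20→(20−10)÷2=5=e, 42→(42−10)÷2=16=p, 26→(26−10)÷2=8=h, 20→(20−10)÷2=5=e, 56→(56−10)÷2=23=w.

nephew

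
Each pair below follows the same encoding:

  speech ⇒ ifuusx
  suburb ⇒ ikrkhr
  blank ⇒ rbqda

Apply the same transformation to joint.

Each letter is shifted forward by 16 in the alphabet (a Caesar shift of +16).
On joint: j+16=z, o+16=e, i+16=y, n+16=d, t+16=j.

zeydj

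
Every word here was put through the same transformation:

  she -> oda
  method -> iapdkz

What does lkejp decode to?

This is a Caesar cipher with shift 22.
Decoding lkejp: l−22=p, k−22=o, e−22=i, j−22=n, p−22=t.

point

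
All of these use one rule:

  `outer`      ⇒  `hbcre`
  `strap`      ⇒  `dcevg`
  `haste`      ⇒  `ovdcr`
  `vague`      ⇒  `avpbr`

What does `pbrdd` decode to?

Each letter's alphabet position (a=0..z=25) is mapped through 25·x+21 mod 26 — an affine cipher.
Reversing it on pbrdd: p(15)→25·(15−21)≡6=g; b(1)→25·(1−21)≡20=u; r(17)→25·(17−21)≡4=e; d(3)→25·(3−21)≡18=s; d(3)→25·(3−21)≡18=s (all mod 26).

guess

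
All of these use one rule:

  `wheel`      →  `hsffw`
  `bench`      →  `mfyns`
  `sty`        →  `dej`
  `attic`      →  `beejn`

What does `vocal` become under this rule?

gpnbw

Vowels shift forward by 1 and consonants shift forward by 11.
On vocal: v(cons)+11=g, o(vowel)+1=p, c(cons)+11=n, a(vowel)+1=b, l(cons)+11=w.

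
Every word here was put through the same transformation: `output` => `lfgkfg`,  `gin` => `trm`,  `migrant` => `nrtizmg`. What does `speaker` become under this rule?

Each pair mirrors across the alphabet (o↔l, u↔f, t↔g): positions sum to 25. This is the alphabet-reversal cipher (Atbash): a becomes z, b becomes y, etc.
For speaker: s↔h, p↔k, e↔v, a↔z, k↔p, e↔v, r↔i.

hkvzpvi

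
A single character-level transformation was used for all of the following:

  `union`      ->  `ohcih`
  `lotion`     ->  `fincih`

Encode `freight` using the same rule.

zlycabn

Compare letters: u→o is +20, n→h is +20, i→c is +20 — a constant shift. This is a Caesar cipher with shift 20.
For freight: f+20=z, r+20=l, e+20=y, i+20=c, g+20=a, h+20=b, t+20=n.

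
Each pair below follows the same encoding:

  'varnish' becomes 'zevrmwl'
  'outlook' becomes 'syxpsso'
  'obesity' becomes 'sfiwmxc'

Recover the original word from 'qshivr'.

modern

Every letter moves 4 places later in the alphabet, wrapping around z→a.
Decoding qshivr: q−4=m, s−4=o, h−4=d, i−4=e, v−4=r, r−4=n.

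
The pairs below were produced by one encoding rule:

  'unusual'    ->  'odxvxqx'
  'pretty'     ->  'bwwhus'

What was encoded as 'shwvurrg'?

doorstep

The output letters match the input read backwards, each shifted +3: unusual reversed is lausunu. Two steps: reverse the string, then apply a Caesar shift of +3.
Reversing it on shwvurrg: shift back: s−3=p, h−3=e, w−3=t, v−3=s, u−3=r, r−3=o, r−3=o, g−3=d → petsrood; then reverse → doorstep.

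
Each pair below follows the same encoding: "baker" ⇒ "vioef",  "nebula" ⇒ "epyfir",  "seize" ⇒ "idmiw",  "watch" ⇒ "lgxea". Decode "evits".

The output letters match the input read backwards, each shifted +4: baker reversed is rekab. Two steps: reverse the string, then apply a Caesar shift of +4.
Undoing it on evits: shift back: e−4=a, v−4=r, i−4=e, t−4=p, s−4=o → arepo; then reverse → opera.

opera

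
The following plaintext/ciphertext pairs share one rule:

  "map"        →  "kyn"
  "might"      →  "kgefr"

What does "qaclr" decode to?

Every letter moves 24 places later in the alphabet, wrapping around z→a.
Undoing it on qaclr: q−24=s, a−24=c, c−24=e, l−24=n, r−24=t.

scent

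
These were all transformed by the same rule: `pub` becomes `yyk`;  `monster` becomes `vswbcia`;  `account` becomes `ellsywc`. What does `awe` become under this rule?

The shift depends on letter class: consonant p→y is +9, but vowel u→y is +4. The rule splits by letter class: vowels +4, consonants +9.
On awe: a(vowel)+4=e, w(cons)+9=f, e(vowel)+4=i.

efi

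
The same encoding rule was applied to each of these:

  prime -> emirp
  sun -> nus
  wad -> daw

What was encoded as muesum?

It's just the letters in reverse order.
Reversing it on muesum: then reverse → museum.

museum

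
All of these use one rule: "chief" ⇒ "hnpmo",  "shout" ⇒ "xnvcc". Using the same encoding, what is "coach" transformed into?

Each letter shifts forward by (position + 5), i.e. 5, 6, 7, … — the shift grows by one for each successive letter.
On coach: c+5=h, o+6=u, a+7=h, c+8=k, h+9=q.

huhkq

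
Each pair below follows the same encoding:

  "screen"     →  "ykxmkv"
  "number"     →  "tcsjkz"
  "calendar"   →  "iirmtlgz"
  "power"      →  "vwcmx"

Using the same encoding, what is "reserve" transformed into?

Shifts by position in screen: pos 0: s→y (+6), pos 1: c→k (+8), pos 2: r→x (+6), pos 3: e→m (+8) — repeating every 2. A repeating key of period 2 is used — shifts +6, +8 over and over.
Applying it to reserve: r+6=x, e+8=m, s+6=y, e+8=m, r+6=x, v+8=d, e+6=k.

xmymxdk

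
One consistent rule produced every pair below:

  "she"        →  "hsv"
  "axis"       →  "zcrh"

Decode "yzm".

ban

Each pair mirrors across the alphabet (s↔h, h↔s, e↔v): positions sum to 25. Each letter is replaced by its mirror in the alphabet: a↔z, b↔y, c↔x, and so on (the Atbash cipher).
Undoing it on yzm: y↔b, z↔a, m↔n.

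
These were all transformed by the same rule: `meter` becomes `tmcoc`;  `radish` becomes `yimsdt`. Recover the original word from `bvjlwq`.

The shift increases by 1 at each position, starting from +7: 7, 8, 9, ….
Undoing it on bvjlwq: b−7=u, v−8=n, j−9=a, l−10=b, w−11=l, q−12=e.

unable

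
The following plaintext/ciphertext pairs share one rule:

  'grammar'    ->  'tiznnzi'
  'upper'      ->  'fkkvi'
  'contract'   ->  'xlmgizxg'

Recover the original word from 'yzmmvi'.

Each pair mirrors across the alphabet (g↔t, r↔i, a↔z): positions sum to 25. Letters are reflected about the middle of the alphabet (position → 25−position): Atbash.
Undoing it on yzmmvi: y↔b, z↔a, m↔n, m↔n, v↔e, i↔r.

banner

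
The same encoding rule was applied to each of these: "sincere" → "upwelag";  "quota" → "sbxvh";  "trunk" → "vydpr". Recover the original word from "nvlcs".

Shifts by position in sincere: pos 0: s→u (+2), pos 1: i→p (+7), pos 2: n→w (+9), pos 3: c→e (+2), pos 4: e→l (+7), pos 5: r→a (+9) — repeating every 3. A repeating key of period 3 is used — shifts +2, +7, +9 over and over.
Reversing it on nvlcs: n−2=l, v−7=o, l−9=c, c−2=a, s−7=l.

local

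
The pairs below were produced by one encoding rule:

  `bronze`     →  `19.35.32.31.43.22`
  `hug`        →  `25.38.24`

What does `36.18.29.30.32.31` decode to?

salmon

b is letter #2 and maps to 19: an offset of 17. The number is (letter's place in the alphabet, a=1) + 17.
Decoding 36.18.29.30.32.31: 36→(36−17)÷1=19=s, 18→(18−17)÷1=1=a, 29→(29−17)÷1=12=l, 30→(30−17)÷1=13=m, 32→(32−17)÷1=15=o, 31→(31−17)÷1=14=n.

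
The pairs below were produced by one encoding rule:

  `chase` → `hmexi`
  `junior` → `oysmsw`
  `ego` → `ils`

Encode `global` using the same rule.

lqsgeq

The rule splits by letter class: vowels +4, consonants +5.
On global: g(cons)+5=l, l(cons)+5=q, o(vowel)+4=s, b(cons)+5=g, a(vowel)+4=e, l(cons)+5=q.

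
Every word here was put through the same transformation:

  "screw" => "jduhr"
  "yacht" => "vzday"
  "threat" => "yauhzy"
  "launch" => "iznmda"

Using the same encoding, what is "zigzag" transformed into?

Each letter's alphabet position (a=0..z=25) is mapped through 15·x+25 mod 26 — an affine cipher.
For zigzag: z(25)→15·25+25≡10=k; i(8)→15·8+25≡15=p; g(6)→15·6+25≡11=l; z(25)→15·25+25≡10=k; a(0)→15·0+25≡25=z; g(6)→15·6+25≡11=l (all mod 26).

kplkzl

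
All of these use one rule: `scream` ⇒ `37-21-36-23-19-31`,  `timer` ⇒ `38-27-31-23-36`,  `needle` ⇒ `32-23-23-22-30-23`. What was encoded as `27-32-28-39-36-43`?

s is letter #19 and maps to 37: an offset of 18. The number is (letter's place in the alphabet, a=1) + 18.
Decoding 27-32-28-39-36-43: 27→(27−18)÷1=9=i, 32→(32−18)÷1=14=n, 28→(28−18)÷1=10=j, 39→(39−18)÷1=21=u, 36→(36−18)÷1=18=r, 43→(43−18)÷1=25=y.

injury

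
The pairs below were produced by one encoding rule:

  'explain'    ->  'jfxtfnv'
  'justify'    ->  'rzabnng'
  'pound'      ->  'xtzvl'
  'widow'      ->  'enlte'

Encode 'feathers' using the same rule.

The shift depends on letter class: consonant x→f is +8, but vowel e→j is +5. Vowels shift forward by 5 and consonants shift forward by 8.
For feathers: f(cons)+8=n, e(vowel)+5=j, a(vowel)+5=f, t(cons)+8=b, h(cons)+8=p, e(vowel)+5=j, r(cons)+8=z, s(cons)+8=a.

njfbpjza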